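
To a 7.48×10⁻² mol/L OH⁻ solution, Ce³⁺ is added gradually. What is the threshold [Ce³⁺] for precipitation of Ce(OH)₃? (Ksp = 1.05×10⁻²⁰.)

Precipitation of each salt begins when its ion product equals Ksp.
Ce(OH)₃(s) ⇌ Ce³⁺(aq) + 3 OH⁻(aq)
Ksp = [Ce³⁺][OH⁻]^3 = [Ce³⁺](7.48×10⁻²)^3
[Ce³⁺] = 1.05×10⁻²⁰ / (7.48×10⁻²)^3 = 2.51×10⁻¹⁷
[Ce³⁺] = 2.51×10⁻¹⁷ mol/L

2.51×10⁻¹⁷ M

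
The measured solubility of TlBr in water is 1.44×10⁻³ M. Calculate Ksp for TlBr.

Ksp = 2.07×10⁻⁶

TlBr(s) ⇌ Tl⁺(aq) + Br⁻(aq)
With molar solubility s: [Tl⁺] = s, [Br⁻] = s.
Ksp = [Tl⁺][Br⁻] = s · s = s^2
Ksp = (1.44×10⁻³)^2 = 2.07×10⁻⁶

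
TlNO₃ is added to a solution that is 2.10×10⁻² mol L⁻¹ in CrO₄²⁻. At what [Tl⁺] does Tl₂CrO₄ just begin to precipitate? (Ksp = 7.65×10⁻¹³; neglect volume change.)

Precipitation begins when Q = Ksp.
Tl₂CrO₄(s) ⇌ 2 Tl⁺(aq) + CrO₄²⁻(aq)
Ksp = [Tl⁺]^2[CrO₄²⁻] = [Tl⁺]^2(2.10×10⁻²)
[Tl⁺]^2 = 7.65×10⁻¹³ / (2.10×10⁻²) = 3.64×10⁻¹¹
[Tl⁺] = 6.04×10⁻⁶ mol L⁻¹

6.04×10⁻⁶ M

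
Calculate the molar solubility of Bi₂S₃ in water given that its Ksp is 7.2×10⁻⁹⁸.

1.5×10⁻²⁰ M

Bi₂S₃(s) ⇌ 2 Bi³⁺(aq) + 3 S²⁻(aq)
Call the molar solubility s, so that [Bi³⁺] = 2s and [S²⁻] = 3s.
Ksp = [Bi³⁺]^2[S²⁻]^3 = (2s)^2 · (3s)^3 = 108s^5
108s^5 = 7.2×10⁻⁹⁸  ⇒  s^5 = 6.7×10⁻¹⁰⁰
s = 1.5×10⁻²⁰ M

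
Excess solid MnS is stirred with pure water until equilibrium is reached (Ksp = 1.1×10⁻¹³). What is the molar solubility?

MnS(s) ⇌ Mn²⁺(aq) + S²⁻(aq)
For each mole of MnS that dissolves per liter, [Mn²⁺] = s and [S²⁻] = s; let s denote this solubility.
Ksp = [Mn²⁺][S²⁻] = s · s = s^2
s^2 = 1.1×10⁻¹³
s = (1.1×10⁻¹³)^(1/2) = 3.3×10⁻⁷ mol/L

3.3×10⁻⁷ M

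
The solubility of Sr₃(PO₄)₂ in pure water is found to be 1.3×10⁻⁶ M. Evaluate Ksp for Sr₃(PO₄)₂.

Ksp = 4.0×10⁻²⁸

Sr₃(PO₄)₂(s) ⇌ 3 Sr²⁺(aq) + 2 PO₄³⁻(aq)
If s mol/L of Sr₃(PO₄)₂ dissolves, [Sr²⁺] = 3s and [PO₄³⁻] = 2s.
Ksp = [Sr²⁺]^3[PO₄³⁻]^2 = (3s)^3 · (2s)^2 = 108s^5
Ksp = 108 × (1.3×10⁻⁶)^5 = 4.0×10⁻²⁸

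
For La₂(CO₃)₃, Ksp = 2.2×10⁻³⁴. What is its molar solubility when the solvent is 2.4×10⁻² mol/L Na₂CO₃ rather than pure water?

2.0×10⁻¹⁵ M

La₂(CO₃)₃(s) ⇌ 2 La³⁺(aq) + 3 CO₃²⁻(aq)
The solution already contains CO₃²⁻ at 2.4×10⁻² mol/L. Let s be the molar solubility of La₂(CO₃)₃.
[CO₃²⁻] ≈ 2.4×10⁻² mol/L (common ion dominates); [La³⁺] = 2s.
Ksp = [La³⁺]^2[CO₃²⁻]^3 = (2s)^2(2.4×10⁻²)^3
(2s)^2 = 2.2×10⁻³⁴ / (2.4×10⁻²)^3 = 1.6×10⁻²⁹
s = 2.0×10⁻¹⁵ mol/L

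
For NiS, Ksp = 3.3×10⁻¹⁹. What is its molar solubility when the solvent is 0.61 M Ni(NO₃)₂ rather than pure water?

5.4×10⁻¹⁹ M

NiS(s) ⇌ Ni²⁺(aq) + S²⁻(aq)
The solution already contains Ni²⁺ at 0.61 M. Let s be the molar solubility of NiS.
[Ni²⁺] ≈ 0.61 M (common ion dominates); [S²⁻] = s.
Ksp = [Ni²⁺][S²⁻] = (0.61)s
s = 3.3×10⁻¹⁹ / (0.61) = 5.4×10⁻¹⁹
s = 5.4×10⁻¹⁹ M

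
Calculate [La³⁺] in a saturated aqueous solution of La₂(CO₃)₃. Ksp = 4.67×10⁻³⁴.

La₂(CO₃)₃(s) ⇌ 2 La³⁺(aq) + 3 CO₃²⁻(aq)
For each mole of La₂(CO₃)₃ that dissolves per liter, [La³⁺] = 2s and [CO₃²⁻] = 3s; let s denote this solubility.
Ksp = [La³⁺]^2[CO₃²⁻]^3 = (2s)^2 · (3s)^3 = 108s^5 = 4.67×10⁻³⁴
s = 8.46×10⁻⁸ M
[La³⁺] = 2s = 1.69×10⁻⁷ M

1.69×10⁻⁷ M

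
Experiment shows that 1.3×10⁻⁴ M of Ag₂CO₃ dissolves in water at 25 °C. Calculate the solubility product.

Ag₂CO₃(s) ⇌ 2 Ag⁺(aq) + CO₃²⁻(aq)
For each mole of Ag₂CO₃ that dissolves per liter, [Ag⁺] = 2s and [CO₃²⁻] = s; let s denote this solubility.
Ksp = [Ag⁺]^2[CO₃²⁻] = (2s)^2 · s = 4s^3
Ksp = 4 × (1.3×10⁻⁴)^3 = 8.8×10⁻¹²

Ksp = 8.8×10⁻¹²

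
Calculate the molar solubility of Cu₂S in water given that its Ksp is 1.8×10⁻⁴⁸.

7.7×10⁻¹⁷ M

Cu₂S(s) ⇌ 2 Cu⁺(aq) + S²⁻(aq)
Let s be the molar solubility. Then [Cu⁺] = 2s and [S²⁻] = s.
Ksp = [Cu⁺]^2[S²⁻] = (2s)^2 · s = 4s^3
4s^3 = 1.8×10⁻⁴⁸  ⇒  s^3 = 4.5×10⁻⁴⁹
s = 7.7×10⁻¹⁷ M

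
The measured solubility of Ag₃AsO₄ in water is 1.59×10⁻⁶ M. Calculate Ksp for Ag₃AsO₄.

Ksp = 1.73×10⁻²²

Ag₃AsO₄(s) ⇌ 3 Ag⁺(aq) + AsO₄³⁻(aq)
For each mole of Ag₃AsO₄ that dissolves per liter, [Ag⁺] = 3s and [AsO₄³⁻] = s; let s denote this solubility.
Ksp = [Ag⁺]^3[AsO₄³⁻] = (3s)^3 · s = 27s^4
Ksp = 27 × (1.59×10⁻⁶)^4 = 1.73×10⁻²²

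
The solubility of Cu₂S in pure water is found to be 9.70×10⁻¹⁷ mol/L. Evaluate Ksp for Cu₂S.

Ksp = 3.65×10⁻⁴⁸

Cu₂S(s) ⇌ 2 Cu⁺(aq) + S²⁻(aq)
For each mole of Cu₂S that dissolves per liter, [Cu⁺] = 2s and [S²⁻] = s; let s denote this solubility.
Ksp = [Cu⁺]^2[S²⁻] = (2s)^2 · s = 4s^3
Ksp = 4 × (9.70×10⁻¹⁷)^3 = 3.65×10⁻⁴⁸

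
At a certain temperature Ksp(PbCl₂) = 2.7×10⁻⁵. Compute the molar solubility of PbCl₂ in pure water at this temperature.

PbCl₂(s) ⇌ Pb²⁺(aq) + 2 Cl⁻(aq)
For each mole of PbCl₂ that dissolves per liter, [Pb²⁺] = s and [Cl⁻] = 2s; let s denote this solubility.
Ksp = [Pb²⁺][Cl⁻]^2 = s · (2s)^2 = 4s^3
4s^3 = 2.7×10⁻⁵  ⇒  s^3 = 6.8×10⁻⁶
Taking the 3rd root, s = 1.9×10⁻² M.

1.9×10⁻² M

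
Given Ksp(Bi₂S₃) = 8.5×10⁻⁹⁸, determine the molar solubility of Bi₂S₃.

Bi₂S₃(s) ⇌ 2 Bi³⁺(aq) + 3 S²⁻(aq)
For each mole of Bi₂S₃ that dissolves per liter, [Bi³⁺] = 2s and [S²⁻] = 3s; let s denote this solubility.
Ksp = [Bi³⁺]^2[S²⁻]^3 = (2s)^2 · (3s)^3 = 108s^5
108s^5 = 8.5×10⁻⁹⁸  ⇒  s^5 = 7.9×10⁻¹⁰⁰
s = 1.5×10⁻²⁰ mol/L

1.5×10⁻²⁰ M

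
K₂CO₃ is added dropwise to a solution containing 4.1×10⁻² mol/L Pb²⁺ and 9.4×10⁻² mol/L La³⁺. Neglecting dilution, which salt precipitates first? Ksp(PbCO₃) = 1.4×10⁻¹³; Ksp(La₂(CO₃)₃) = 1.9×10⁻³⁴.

PbCO₃

Each salt precipitates once Q = Ksp for that salt.
For PbCO₃: [CO₃²⁻] = (Ksp/[Pb²⁺]) = 3.4×10⁻¹² mol/L
For La₂(CO₃)₃: [CO₃²⁻] = (Ksp/[La³⁺]^2)^(1/3) = 2.8×10⁻¹¹ mol/L
Since PbCO₃ needs less CO₃²⁻ to reach saturation, it precipitates first.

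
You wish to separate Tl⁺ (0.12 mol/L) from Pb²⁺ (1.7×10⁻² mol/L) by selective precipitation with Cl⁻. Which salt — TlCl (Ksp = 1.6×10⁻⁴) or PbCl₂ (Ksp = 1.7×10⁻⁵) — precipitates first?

The threshold for precipitation is Q = Ksp.
For TlCl: [Cl⁻] = (Ksp/[Tl⁺]) = 1.3×10⁻³ mol/L
For PbCl₂: [Cl⁻] = (Ksp/[Pb²⁺])^(1/2) = 3.2×10⁻² mol/L
TlCl requires the lower [Cl⁻], so it precipitates first.

TlCl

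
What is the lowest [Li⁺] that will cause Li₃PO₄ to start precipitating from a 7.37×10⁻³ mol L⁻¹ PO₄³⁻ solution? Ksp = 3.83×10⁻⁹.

8.04×10⁻³ M

The threshold for precipitation is Q = Ksp.
Li₃PO₄(s) ⇌ 3 Li⁺(aq) + PO₄³⁻(aq)
Ksp = [Li⁺]^3[PO₄³⁻] = [Li⁺]^3(7.37×10⁻³)
[Li⁺]^3 = 3.83×10⁻⁹ / (7.37×10⁻³) = 5.20×10⁻⁷
[Li⁺] = 8.04×10⁻³ mol L⁻¹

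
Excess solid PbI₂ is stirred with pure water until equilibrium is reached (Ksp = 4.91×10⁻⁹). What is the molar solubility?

1.07×10⁻³ M

PbI₂(s) ⇌ Pb²⁺(aq) + 2 I⁻(aq)
If s mol/L of PbI₂ dissolves, [Pb²⁺] = s and [I⁻] = 2s.
Ksp = [Pb²⁺][I⁻]^2 = s · (2s)^2 = 4s^3
4s^3 = 4.91×10⁻⁹  ⇒  s^3 = 1.23×10⁻⁹
Taking the 3rd root, s = 1.07×10⁻³ mol/L.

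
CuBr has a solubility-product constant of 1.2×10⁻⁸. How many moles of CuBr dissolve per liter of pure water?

CuBr(s) ⇌ Cu⁺(aq) + Br⁻(aq)
Call the molar solubility s, so that [Cu⁺] = s and [Br⁻] = s.
Ksp = [Cu⁺][Br⁻] = s · s = s^2
s^2 = 1.2×10⁻⁸
s = (1.2×10⁻⁸)^(1/2) = 1.1×10⁻⁴ mol L⁻¹

1.1×10⁻⁴ M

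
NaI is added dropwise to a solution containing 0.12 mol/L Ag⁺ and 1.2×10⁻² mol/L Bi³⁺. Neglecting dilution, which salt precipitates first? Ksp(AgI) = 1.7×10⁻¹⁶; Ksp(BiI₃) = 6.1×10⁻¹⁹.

A salt starts to precipitate once the ion product Q reaches its Ksp.
For AgI: [I⁻] = (Ksp/[Ag⁺]) = 1.4×10⁻¹⁵ mol/L
For BiI₃: [I⁻] = (Ksp/[Bi³⁺])^(1/3) = 3.7×10⁻⁶ mol/L
AgI requires the lower [I⁻], so it precipitates first.

AgI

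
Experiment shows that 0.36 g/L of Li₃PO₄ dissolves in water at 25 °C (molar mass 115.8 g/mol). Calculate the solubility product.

Ksp = 2.5×10⁻⁹

s = (0.36 g L⁻¹)/(115.8 g mol⁻¹) = 3.109×10⁻³ M
Li₃PO₄(s) ⇌ 3 Li⁺(aq) + PO₄³⁻(aq)
Let s be the molar solubility. Then [Li⁺] = 3s and [PO₄³⁻] = s.
Ksp = [Li⁺]^3[PO₄³⁻] = (3s)^3 · s = 27s^4
Ksp = 27 × (3.109×10⁻³)^4 = 2.5×10⁻⁹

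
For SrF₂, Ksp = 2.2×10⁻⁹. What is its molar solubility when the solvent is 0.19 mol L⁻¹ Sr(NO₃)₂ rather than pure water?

SrF₂(s) ⇌ Sr²⁺(aq) + 2 F⁻(aq)
Let s be the solubility of SrF₂ here. The common ion gives [Sr²⁺] ≈ 0.19 mol L⁻¹, and [F⁻] = 2s.
Ksp = [Sr²⁺][F⁻]^2 = (0.19)(2s)^2
(2s)^2 = 2.2×10⁻⁹ / (0.19) = 1.2×10⁻⁸
s = 5.4×10⁻⁵ mol L⁻¹

5.4×10⁻⁵ M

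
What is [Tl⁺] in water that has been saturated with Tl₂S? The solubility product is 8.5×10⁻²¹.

2.6×10⁻⁷ M

Tl₂S(s) ⇌ 2 Tl⁺(aq) + S²⁻(aq)
If s mol/L of Tl₂S dissolves, [Tl⁺] = 2s and [S²⁻] = s.
Ksp = [Tl⁺]^2[S²⁻] = (2s)^2 · s = 4s^3 = 8.5×10⁻²¹
s = 1.3×10⁻⁷ mol/L
[Tl⁺] = 2s = 2.6×10⁻⁷ mol/L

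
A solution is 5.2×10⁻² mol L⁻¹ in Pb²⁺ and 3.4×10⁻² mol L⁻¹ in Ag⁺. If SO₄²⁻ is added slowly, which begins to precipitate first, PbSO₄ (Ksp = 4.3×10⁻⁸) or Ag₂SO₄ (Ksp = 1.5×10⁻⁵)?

PbSO₄

Precipitation begins when Q = Ksp.
For PbSO₄: [SO₄²⁻] = (Ksp/[Pb²⁺]) = 8.3×10⁻⁷ mol L⁻¹
For Ag₂SO₄: [SO₄²⁻] = (Ksp/[Ag⁺]^2) = 1.3×10⁻² mol L⁻¹
Since PbSO₄ needs less SO₄²⁻ to reach saturation, it precipitates first.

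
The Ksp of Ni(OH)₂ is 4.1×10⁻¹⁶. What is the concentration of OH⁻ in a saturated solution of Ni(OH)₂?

Ni(OH)₂(s) ⇌ Ni²⁺(aq) + 2 OH⁻(aq)
With molar solubility s: [Ni²⁺] = s, [OH⁻] = 2s.
Ksp = [Ni²⁺][OH⁻]^2 = s · (2s)^2 = 4s^3 = 4.1×10⁻¹⁶
s = 4.7×10⁻⁶ mol L⁻¹
[OH⁻] = 2s = 9.4×10⁻⁶ mol L⁻¹

9.4×10⁻⁶ M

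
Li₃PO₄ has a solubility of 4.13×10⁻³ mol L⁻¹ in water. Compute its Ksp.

Ksp = 7.86×10⁻⁹

Li₃PO₄(s) ⇌ 3 Li⁺(aq) + PO₄³⁻(aq)
Let s be the molar solubility. Then [Li⁺] = 3s and [PO₄³⁻] = s.
Ksp = [Li⁺]^3[PO₄³⁻] = (3s)^3 · s = 27s^4
Ksp = 27 × (4.13×10⁻³)^4 = 7.86×10⁻⁹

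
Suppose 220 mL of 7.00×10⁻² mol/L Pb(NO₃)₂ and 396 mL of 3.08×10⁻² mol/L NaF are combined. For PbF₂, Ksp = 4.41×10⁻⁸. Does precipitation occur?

Yes

After mixing, V = 220 mL + 396 mL = 616 mL.
[Pb²⁺] = (7.00×10⁻²)(220)/616 = 2.50×10⁻² mol/L
[F⁻] = (3.08×10⁻²)(396)/616 = 1.98×10⁻² mol/L
Q = [Pb²⁺][F⁻]^2 = 9.80×10⁻⁶
Q = 9.80×10⁻⁶ > Ksp = 4.41×10⁻⁸, so the solution is supersaturated and PbF₂ precipitates.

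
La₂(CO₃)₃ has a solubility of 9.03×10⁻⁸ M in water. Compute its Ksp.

Ksp = 6.48×10⁻³⁴

La₂(CO₃)₃(s) ⇌ 2 La³⁺(aq) + 3 CO₃²⁻(aq)
With molar solubility s: [La³⁺] = 2s, [CO₃²⁻] = 3s.
Ksp = [La³⁺]^2[CO₃²⁻]^3 = (2s)^2 · (3s)^3 = 108s^5
Ksp = 108 × (9.03×10⁻⁸)^5 = 6.48×10⁻³⁴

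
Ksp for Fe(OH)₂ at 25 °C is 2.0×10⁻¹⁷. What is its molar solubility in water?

1.7×10⁻⁶ M

Fe(OH)₂(s) ⇌ Fe²⁺(aq) + 2 OH⁻(aq)
With molar solubility s: [Fe²⁺] = s, [OH⁻] = 2s.
Ksp = [Fe²⁺][OH⁻]^2 = s · (2s)^2 = 4s^3
4s^3 = 2.0×10⁻¹⁷  ⇒  s^3 = 5.0×10⁻¹⁸
s = 1.7×10⁻⁶ mol L⁻¹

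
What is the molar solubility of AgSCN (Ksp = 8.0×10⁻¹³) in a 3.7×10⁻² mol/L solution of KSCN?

AgSCN(s) ⇌ Ag⁺(aq) + SCN⁻(aq)
The solution already contains SCN⁻ at 3.7×10⁻² mol/L. Let s be the molar solubility of AgSCN.
[SCN⁻] ≈ 3.7×10⁻² mol/L (common ion dominates); [Ag⁺] = s.
Ksp = [Ag⁺][SCN⁻] = s(3.7×10⁻²)
s = 8.0×10⁻¹³ / (3.7×10⁻²) = 2.2×10⁻¹¹
s = 2.2×10⁻¹¹ mol/L

2.2×10⁻¹¹ M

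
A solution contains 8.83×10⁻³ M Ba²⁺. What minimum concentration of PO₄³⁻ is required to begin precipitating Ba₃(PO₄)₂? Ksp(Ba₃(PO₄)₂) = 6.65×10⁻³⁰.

Precipitation begins when Q = Ksp.
Ba₃(PO₄)₂(s) ⇌ 3 Ba²⁺(aq) + 2 PO₄³⁻(aq)
Ksp = [Ba²⁺]^3[PO₄³⁻]^2 = [PO₄³⁻]^2(8.83×10⁻³)^3
[PO₄³⁻]^2 = 6.65×10⁻³⁰ / (8.83×10⁻³)^3 = 9.66×10⁻²⁴
[PO₄³⁻] = 3.11×10⁻¹² M

3.11×10⁻¹² M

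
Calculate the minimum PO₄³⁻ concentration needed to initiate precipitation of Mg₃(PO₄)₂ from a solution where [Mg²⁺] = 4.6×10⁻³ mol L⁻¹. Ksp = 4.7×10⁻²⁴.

Precipitation of each salt begins when its ion product equals Ksp.
Mg₃(PO₄)₂(s) ⇌ 3 Mg²⁺(aq) + 2 PO₄³⁻(aq)
Ksp = [Mg²⁺]^3[PO₄³⁻]^2 = [PO₄³⁻]^2(4.6×10⁻³)^3
[PO₄³⁻]^2 = 4.7×10⁻²⁴ / (4.6×10⁻³)^3 = 4.8×10⁻¹⁷
[PO₄³⁻] = 6.9×10⁻⁹ mol L⁻¹

6.9×10⁻⁹ M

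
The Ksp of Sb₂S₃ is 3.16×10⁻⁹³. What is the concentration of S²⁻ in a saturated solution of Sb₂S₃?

Sb₂S₃(s) ⇌ 2 Sb³⁺(aq) + 3 S²⁻(aq)
For each mole of Sb₂S₃ that dissolves per liter, [Sb³⁺] = 2s and [S²⁻] = 3s; let s denote this solubility.
Ksp = [Sb³⁺]^2[S²⁻]^3 = (2s)^2 · (3s)^3 = 108s^5 = 3.16×10⁻⁹³
s = 1.24×10⁻¹⁹ mol L⁻¹
[S²⁻] = 3s = 3.72×10⁻¹⁹ mol L⁻¹

3.72×10⁻¹⁹ M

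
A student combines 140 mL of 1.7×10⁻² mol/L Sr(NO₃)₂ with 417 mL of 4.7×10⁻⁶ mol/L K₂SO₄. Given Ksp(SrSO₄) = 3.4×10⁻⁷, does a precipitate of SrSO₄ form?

No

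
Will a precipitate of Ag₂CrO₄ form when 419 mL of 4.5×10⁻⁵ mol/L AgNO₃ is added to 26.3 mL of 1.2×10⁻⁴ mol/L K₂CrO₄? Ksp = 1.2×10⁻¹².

The combined volume is 445.3 mL.
[Ag⁺] = (4.5×10⁻⁵)(419)/445.3 = 4.2×10⁻⁵ mol/L
[CrO₄²⁻] = (1.2×10⁻⁴)(26.3)/445.3 = 7.1×10⁻⁶ mol/L
Q = [Ag⁺]^2[CrO₄²⁻] = 1.3×10⁻¹⁴
Q = 1.3×10⁻¹⁴ < Ksp = 1.2×10⁻¹², so the solution is unsaturated and no precipitate forms.

No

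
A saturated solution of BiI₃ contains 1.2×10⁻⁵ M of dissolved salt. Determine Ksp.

Ksp = 5.6×10⁻¹⁹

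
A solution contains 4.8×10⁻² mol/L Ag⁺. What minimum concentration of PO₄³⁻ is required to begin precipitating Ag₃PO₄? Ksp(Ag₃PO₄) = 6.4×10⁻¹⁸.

5.8×10⁻¹⁴ M

A salt starts to precipitate once the ion product Q reaches its Ksp.
Ag₃PO₄(s) ⇌ 3 Ag⁺(aq) + PO₄³⁻(aq)
Ksp = [Ag⁺]^3[PO₄³⁻] = [PO₄³⁻](4.8×10⁻²)^3
[PO₄³⁻] = 6.4×10⁻¹⁸ / (4.8×10⁻²)^3 = 5.8×10⁻¹⁴
[PO₄³⁻] = 5.8×10⁻¹⁴ mol/L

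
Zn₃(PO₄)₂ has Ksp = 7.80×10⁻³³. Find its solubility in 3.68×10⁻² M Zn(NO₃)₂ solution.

6.26×10⁻¹⁵ M

Zn₃(PO₄)₂(s) ⇌ 3 Zn²⁺(aq) + 2 PO₄³⁻(aq)
With Zn²⁺ already at 3.68×10⁻² M and s small, take [Zn²⁺] ≈ 3.68×10⁻² M and [PO₄³⁻] = 2s.
Ksp = [Zn²⁺]^3[PO₄³⁻]^2 = (3.68×10⁻²)^3(2s)^2
(2s)^2 = 7.80×10⁻³³ / (3.68×10⁻²)^3 = 1.57×10⁻²⁸
s = 6.26×10⁻¹⁵ M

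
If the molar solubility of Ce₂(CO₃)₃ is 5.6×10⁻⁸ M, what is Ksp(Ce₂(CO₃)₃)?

Ksp = 5.9×10⁻³⁵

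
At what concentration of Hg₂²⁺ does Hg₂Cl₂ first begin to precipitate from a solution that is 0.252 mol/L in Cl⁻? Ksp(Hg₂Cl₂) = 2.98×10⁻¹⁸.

Each salt precipitates once Q = Ksp for that salt.
Hg₂Cl₂(s) ⇌ Hg₂²⁺(aq) + 2 Cl⁻(aq)
Ksp = [Hg₂²⁺][Cl⁻]^2 = [Hg₂²⁺](0.252)^2
[Hg₂²⁺] = 2.98×10⁻¹⁸ / (0.252)^2 = 4.69×10⁻¹⁷
[Hg₂²⁺] = 4.69×10⁻¹⁷ mol/L

4.69×10⁻¹⁷ M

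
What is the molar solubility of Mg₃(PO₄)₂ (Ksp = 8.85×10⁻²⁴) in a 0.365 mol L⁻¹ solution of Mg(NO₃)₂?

6.75×10⁻¹² M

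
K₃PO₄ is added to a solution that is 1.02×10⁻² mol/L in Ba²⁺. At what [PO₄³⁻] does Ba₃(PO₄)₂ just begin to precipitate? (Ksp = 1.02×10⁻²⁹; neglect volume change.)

3.10×10⁻¹² M

Precipitation of each salt begins when its ion product equals Ksp.
Ba₃(PO₄)₂(s) ⇌ 3 Ba²⁺(aq) + 2 PO₄³⁻(aq)
Ksp = [Ba²⁺]^3[PO₄³⁻]^2 = [PO₄³⁻]^2(1.02×10⁻²)^3
[PO₄³⁻]^2 = 1.02×10⁻²⁹ / (1.02×10⁻²)^3 = 9.61×10⁻²⁴
[PO₄³⁻] = 3.10×10⁻¹² mol/L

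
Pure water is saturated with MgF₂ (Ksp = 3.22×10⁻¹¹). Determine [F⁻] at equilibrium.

MgF₂(s) ⇌ Mg²⁺(aq) + 2 F⁻(aq)
If s mol/L of MgF₂ dissolves, [Mg²⁺] = s and [F⁻] = 2s.
Ksp = [Mg²⁺][F⁻]^2 = s · (2s)^2 = 4s^3 = 3.22×10⁻¹¹
s = 2.00×10⁻⁴ M
[F⁻] = 2s = 4.01×10⁻⁴ M

4.01×10⁻⁴ M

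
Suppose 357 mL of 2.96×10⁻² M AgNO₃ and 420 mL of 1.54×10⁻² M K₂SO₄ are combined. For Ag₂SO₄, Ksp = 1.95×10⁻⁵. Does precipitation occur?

No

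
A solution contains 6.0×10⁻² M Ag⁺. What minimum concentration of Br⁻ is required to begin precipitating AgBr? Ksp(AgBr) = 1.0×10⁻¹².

1.7×10⁻¹¹ M

The threshold for precipitation is Q = Ksp.
AgBr(s) ⇌ Ag⁺(aq) + Br⁻(aq)
Ksp = [Ag⁺][Br⁻] = [Br⁻](6.0×10⁻²)
[Br⁻] = 1.0×10⁻¹² / (6.0×10⁻²) = 1.7×10⁻¹¹
[Br⁻] = 1.7×10⁻¹¹ M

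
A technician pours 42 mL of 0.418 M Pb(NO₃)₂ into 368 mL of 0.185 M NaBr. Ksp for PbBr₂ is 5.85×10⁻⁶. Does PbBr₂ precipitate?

Yes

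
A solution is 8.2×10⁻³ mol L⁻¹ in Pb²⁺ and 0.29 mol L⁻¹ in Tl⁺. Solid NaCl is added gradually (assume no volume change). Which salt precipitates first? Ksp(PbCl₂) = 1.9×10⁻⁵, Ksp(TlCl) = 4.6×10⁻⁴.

TlCl

Precipitation of each salt begins when its ion product equals Ksp.
For PbCl₂: [Cl⁻] = (Ksp/[Pb²⁺])^(1/2) = 4.8×10⁻² mol L⁻¹
For TlCl: [Cl⁻] = (Ksp/[Tl⁺]) = 1.6×10⁻³ mol L⁻¹
The smaller threshold [Cl⁻] is reached first, so TlCl precipitates first.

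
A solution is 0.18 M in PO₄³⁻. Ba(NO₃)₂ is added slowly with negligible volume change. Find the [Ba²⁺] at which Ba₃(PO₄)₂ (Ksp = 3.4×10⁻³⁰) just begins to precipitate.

4.7×10⁻¹⁰ M

The threshold for precipitation is Q = Ksp.
Ba₃(PO₄)₂(s) ⇌ 3 Ba²⁺(aq) + 2 PO₄³⁻(aq)
Ksp = [Ba²⁺]^3[PO₄³⁻]^2 = [Ba²⁺]^3(0.18)^2
[Ba²⁺]^3 = 3.4×10⁻³⁰ / (0.18)^2 = 1.0×10⁻²⁸
[Ba²⁺] = 4.7×10⁻¹⁰ M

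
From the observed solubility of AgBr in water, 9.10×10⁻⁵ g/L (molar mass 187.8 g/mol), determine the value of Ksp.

Ksp = 2.35×10⁻¹³

s = (9.10×10⁻⁵ g L⁻¹)/(187.8 g mol⁻¹) = 4.8456×10⁻⁷ M
AgBr(s) ⇌ Ag⁺(aq) + Br⁻(aq)
Call the molar solubility s, so that [Ag⁺] = s and [Br⁻] = s.
Ksp = [Ag⁺][Br⁻] = s · s = s^2
Ksp = (4.8456×10⁻⁷)^2 = 2.35×10⁻¹³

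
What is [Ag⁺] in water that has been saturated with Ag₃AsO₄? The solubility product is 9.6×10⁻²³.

4.1×10⁻⁶ M

Ag₃AsO₄(s) ⇌ 3 Ag⁺(aq) + AsO₄³⁻(aq)
For each mole of Ag₃AsO₄ that dissolves per liter, [Ag⁺] = 3s and [AsO₄³⁻] = s; let s denote this solubility.
Ksp = [Ag⁺]^3[AsO₄³⁻] = (3s)^3 · s = 27s^4 = 9.6×10⁻²³
s = 1.4×10⁻⁶ mol L⁻¹
[Ag⁺] = 3s = 4.1×10⁻⁶ mol L⁻¹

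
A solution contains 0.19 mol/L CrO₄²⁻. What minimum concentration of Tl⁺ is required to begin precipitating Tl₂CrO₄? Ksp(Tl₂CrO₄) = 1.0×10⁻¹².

The threshold for precipitation is Q = Ksp.
Tl₂CrO₄(s) ⇌ 2 Tl⁺(aq) + CrO₄²⁻(aq)
Ksp = [Tl⁺]^2[CrO₄²⁻] = [Tl⁺]^2(0.19)
[Tl⁺]^2 = 1.0×10⁻¹² / (0.19) = 5.3×10⁻¹²
[Tl⁺] = 2.3×10⁻⁶ mol/L

2.3×10⁻⁶ M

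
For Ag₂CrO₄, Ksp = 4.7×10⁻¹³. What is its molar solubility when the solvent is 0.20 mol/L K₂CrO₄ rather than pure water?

7.7×10⁻⁷ M

Ag₂CrO₄(s) ⇌ 2 Ag⁺(aq) + CrO₄²⁻(aq)
With CrO₄²⁻ already at 0.20 mol/L and s small, take [CrO₄²⁻] ≈ 0.20 mol/L and [Ag⁺] = 2s.
Ksp = [Ag⁺]^2[CrO₄²⁻] = (2s)^2(0.20)
(2s)^2 = 4.7×10⁻¹³ / (0.20) = 2.4×10⁻¹²
s = 7.7×10⁻⁷ mol/L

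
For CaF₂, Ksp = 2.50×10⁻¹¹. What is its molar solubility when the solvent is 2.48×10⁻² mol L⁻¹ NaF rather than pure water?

CaF₂(s) ⇌ Ca²⁺(aq) + 2 F⁻(aq)
F⁻ is already present at 2.48×10⁻² mol L⁻¹. If s mol/L of CaF₂ dissolves, [Ca²⁺] = s while [F⁻] ≈ 2.48×10⁻² mol L⁻¹.
Ksp = [Ca²⁺][F⁻]^2 = s(2.48×10⁻²)^2
s = 2.50×10⁻¹¹ / (2.48×10⁻²)^2 = 4.06×10⁻⁸
s = 4.06×10⁻⁸ mol L⁻¹

4.06×10⁻⁸ M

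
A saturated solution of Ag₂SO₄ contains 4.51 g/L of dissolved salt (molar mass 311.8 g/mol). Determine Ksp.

Ksp = 1.21×10⁻⁵

Molar solubility s = (4.51 g/L) / (311.8 g/mol) = 1.4464×10⁻² mol/L
Ag₂SO₄(s) ⇌ 2 Ag⁺(aq) + SO₄²⁻(aq)
If s mol/L of Ag₂SO₄ dissolves, [Ag⁺] = 2s and [SO₄²⁻] = s.
Ksp = [Ag⁺]^2[SO₄²⁻] = (2s)^2 · s = 4s^3
Ksp = 4 × (1.4464×10⁻²)^3 = 1.21×10⁻⁵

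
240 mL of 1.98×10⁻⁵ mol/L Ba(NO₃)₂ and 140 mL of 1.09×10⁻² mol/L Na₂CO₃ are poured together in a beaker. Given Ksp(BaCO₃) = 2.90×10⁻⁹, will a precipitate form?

Yes

The combined volume is 380 mL.
[Ba²⁺] = (1.98×10⁻⁵)(240)/380 = 1.25×10⁻⁵ mol/L
[CO₃²⁻] = (1.09×10⁻²)(140)/380 = 4.02×10⁻³ mol/L
Q = [Ba²⁺][CO₃²⁻] = 5.02×10⁻⁸
Since Q (5.02×10⁻⁸) exceeds Ksp (2.90×10⁻⁹), BaCO₃ will precipitate.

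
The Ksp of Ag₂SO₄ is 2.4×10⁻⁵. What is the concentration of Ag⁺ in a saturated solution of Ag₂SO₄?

3.6×10⁻² M

Ag₂SO₄(s) ⇌ 2 Ag⁺(aq) + SO₄²⁻(aq)
Let s be the molar solubility. Then [Ag⁺] = 2s and [SO₄²⁻] = s.
Ksp = [Ag⁺]^2[SO₄²⁻] = (2s)^2 · s = 4s^3 = 2.4×10⁻⁵
s = 1.8×10⁻² mol/L
[Ag⁺] = 2s = 3.6×10⁻² mol/L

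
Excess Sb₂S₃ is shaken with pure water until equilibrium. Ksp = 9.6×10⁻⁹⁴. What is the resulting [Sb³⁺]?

2.0×10⁻¹⁹ M

Sb₂S₃(s) ⇌ 2 Sb³⁺(aq) + 3 S²⁻(aq)
Let s be the molar solubility. Then [Sb³⁺] = 2s and [S²⁻] = 3s.
Ksp = [Sb³⁺]^2[S²⁻]^3 = (2s)^2 · (3s)^3 = 108s^5 = 9.6×10⁻⁹⁴
s = 9.8×10⁻²⁰ M
[Sb³⁺] = 2s = 2.0×10⁻¹⁹ M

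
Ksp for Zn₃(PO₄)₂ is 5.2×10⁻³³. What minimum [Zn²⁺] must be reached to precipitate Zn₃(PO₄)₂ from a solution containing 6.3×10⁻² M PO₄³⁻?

A salt starts to precipitate once the ion product Q reaches its Ksp.
Zn₃(PO₄)₂(s) ⇌ 3 Zn²⁺(aq) + 2 PO₄³⁻(aq)
Ksp = [Zn²⁺]^3[PO₄³⁻]^2 = [Zn²⁺]^3(6.3×10⁻²)^2
[Zn²⁺]^3 = 5.2×10⁻³³ / (6.3×10⁻²)^2 = 1.3×10⁻³⁰
[Zn²⁺] = 1.1×10⁻¹⁰ M

1.1×10⁻¹⁰ M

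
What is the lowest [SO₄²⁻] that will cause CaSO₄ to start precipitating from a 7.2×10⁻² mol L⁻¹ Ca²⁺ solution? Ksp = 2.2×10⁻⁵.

Precipitation of each salt begins when its ion product equals Ksp.
CaSO₄(s) ⇌ Ca²⁺(aq) + SO₄²⁻(aq)
Ksp = [Ca²⁺][SO₄²⁻] = [SO₄²⁻](7.2×10⁻²)
[SO₄²⁻] = 2.2×10⁻⁵ / (7.2×10⁻²) = 3.1×10⁻⁴
[SO₄²⁻] = 3.1×10⁻⁴ mol L⁻¹

3.1×10⁻⁴ M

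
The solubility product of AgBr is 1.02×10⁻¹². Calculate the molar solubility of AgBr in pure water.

1.01×10⁻⁶ M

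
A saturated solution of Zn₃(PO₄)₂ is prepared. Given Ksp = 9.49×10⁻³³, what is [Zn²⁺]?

Zn₃(PO₄)₂(s) ⇌ 3 Zn²⁺(aq) + 2 PO₄³⁻(aq)
Call the molar solubility s, so that [Zn²⁺] = 3s and [PO₄³⁻] = 2s.
Ksp = [Zn²⁺]^3[PO₄³⁻]^2 = (3s)^3 · (2s)^2 = 108s^5 = 9.49×10⁻³³
s = 1.54×10⁻⁷ mol L⁻¹
[Zn²⁺] = 3s = 4.63×10⁻⁷ mol L⁻¹

4.63×10⁻⁷ M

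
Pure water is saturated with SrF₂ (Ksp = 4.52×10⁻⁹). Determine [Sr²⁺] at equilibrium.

1.04×10⁻³ M

SrF₂(s) ⇌ Sr²⁺(aq) + 2 F⁻(aq)
Let s be the molar solubility. Then [Sr²⁺] = s and [F⁻] = 2s.
Ksp = [Sr²⁺][F⁻]^2 = s · (2s)^2 = 4s^3 = 4.52×10⁻⁹
s = 1.04×10⁻³ M
[Sr²⁺] = s = 1.04×10⁻³ M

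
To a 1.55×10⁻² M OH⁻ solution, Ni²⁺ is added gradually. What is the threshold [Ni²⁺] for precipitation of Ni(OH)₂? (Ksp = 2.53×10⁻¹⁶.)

1.05×10⁻¹² M

Each salt precipitates once Q = Ksp for that salt.
Ni(OH)₂(s) ⇌ Ni²⁺(aq) + 2 OH⁻(aq)
Ksp = [Ni²⁺][OH⁻]^2 = [Ni²⁺](1.55×10⁻²)^2
[Ni²⁺] = 2.53×10⁻¹⁶ / (1.55×10⁻²)^2 = 1.05×10⁻¹²
[Ni²⁺] = 1.05×10⁻¹² M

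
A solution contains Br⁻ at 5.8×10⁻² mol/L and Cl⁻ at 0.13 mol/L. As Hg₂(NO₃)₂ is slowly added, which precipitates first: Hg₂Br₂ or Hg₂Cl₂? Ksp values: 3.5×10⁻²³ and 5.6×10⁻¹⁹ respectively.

A salt starts to precipitate once the ion product Q reaches its Ksp.
For Hg₂Br₂: [Hg₂²⁺] = (Ksp/[Br⁻]^2) = 1.0×10⁻²⁰ mol/L
For Hg₂Cl₂: [Hg₂²⁺] = (Ksp/[Cl⁻]^2) = 3.3×10⁻¹⁷ mol/L
Since Hg₂Br₂ needs less Hg₂²⁺ to reach saturation, it precipitates first.

Hg₂Br₂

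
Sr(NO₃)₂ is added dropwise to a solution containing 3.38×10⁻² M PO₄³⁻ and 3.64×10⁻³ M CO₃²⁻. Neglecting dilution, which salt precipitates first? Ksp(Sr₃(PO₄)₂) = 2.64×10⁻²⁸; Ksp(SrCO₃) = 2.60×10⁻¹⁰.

Sr₃(PO₄)₂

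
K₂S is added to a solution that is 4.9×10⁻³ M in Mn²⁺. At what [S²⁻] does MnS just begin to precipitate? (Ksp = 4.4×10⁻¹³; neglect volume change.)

A salt starts to precipitate once the ion product Q reaches its Ksp.
MnS(s) ⇌ Mn²⁺(aq) + S²⁻(aq)
Ksp = [Mn²⁺][S²⁻] = [S²⁻](4.9×10⁻³)
[S²⁻] = 4.4×10⁻¹³ / (4.9×10⁻³) = 9.0×10⁻¹¹
[S²⁻] = 9.0×10⁻¹¹ M

9.0×10⁻¹¹ M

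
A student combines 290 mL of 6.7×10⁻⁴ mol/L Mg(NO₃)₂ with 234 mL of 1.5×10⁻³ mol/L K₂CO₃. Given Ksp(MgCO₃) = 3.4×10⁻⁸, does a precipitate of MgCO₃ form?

Yes

After mixing, V = 290 mL + 234 mL = 524 mL.
[Mg²⁺] = (6.7×10⁻⁴)(290)/524 = 3.7×10⁻⁴ mol/L
[CO₃²⁻] = (1.5×10⁻³)(234)/524 = 6.7×10⁻⁴ mol/L
Q = [Mg²⁺][CO₃²⁻] = 2.5×10⁻⁷
Because Q > Ksp (2.5×10⁻⁷ vs 3.4×10⁻⁸), a precipitate of MgCO₃ forms.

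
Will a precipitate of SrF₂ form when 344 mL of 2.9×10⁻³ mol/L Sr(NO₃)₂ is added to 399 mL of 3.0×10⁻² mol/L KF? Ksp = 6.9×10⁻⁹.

Total volume after mixing = 344 + 399 = 743 mL.
[Sr²⁺] = (2.9×10⁻³)(344)/743 = 1.3×10⁻³ mol/L
[F⁻] = (3.0×10⁻²)(399)/743 = 1.6×10⁻² mol/L
Q = [Sr²⁺][F⁻]^2 = 3.5×10⁻⁷
Q = 3.5×10⁻⁷ > Ksp = 6.9×10⁻⁹, so the solution is supersaturated and SrF₂ precipitates.

Yes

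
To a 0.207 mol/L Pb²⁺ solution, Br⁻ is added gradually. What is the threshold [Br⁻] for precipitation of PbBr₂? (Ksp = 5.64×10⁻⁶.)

Precipitation begins when Q = Ksp.
PbBr₂(s) ⇌ Pb²⁺(aq) + 2 Br⁻(aq)
Ksp = [Pb²⁺][Br⁻]^2 = [Br⁻]^2(0.207)
[Br⁻]^2 = 5.64×10⁻⁶ / (0.207) = 2.72×10⁻⁵
[Br⁻] = 5.22×10⁻³ mol/L

5.22×10⁻³ M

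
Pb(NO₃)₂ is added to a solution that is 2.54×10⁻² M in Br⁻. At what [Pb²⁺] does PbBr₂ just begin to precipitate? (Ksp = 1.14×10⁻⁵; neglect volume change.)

1.77×10⁻² M

Precipitation of each salt begins when its ion product equals Ksp.
PbBr₂(s) ⇌ Pb²⁺(aq) + 2 Br⁻(aq)
Ksp = [Pb²⁺][Br⁻]^2 = [Pb²⁺](2.54×10⁻²)^2
[Pb²⁺] = 1.14×10⁻⁵ / (2.54×10⁻²)^2 = 1.77×10⁻²
[Pb²⁺] = 1.77×10⁻² M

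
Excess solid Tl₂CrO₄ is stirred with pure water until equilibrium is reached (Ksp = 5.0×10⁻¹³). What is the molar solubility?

5.0×10⁻⁵ M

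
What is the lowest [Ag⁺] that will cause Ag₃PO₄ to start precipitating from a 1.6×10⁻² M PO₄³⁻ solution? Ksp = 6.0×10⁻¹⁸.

Each salt precipitates once Q = Ksp for that salt.
Ag₃PO₄(s) ⇌ 3 Ag⁺(aq) + PO₄³⁻(aq)
Ksp = [Ag⁺]^3[PO₄³⁻] = [Ag⁺]^3(1.6×10⁻²)
[Ag⁺]^3 = 6.0×10⁻¹⁸ / (1.6×10⁻²) = 3.8×10⁻¹⁶
[Ag⁺] = 7.2×10⁻⁶ M

7.2×10⁻⁶ M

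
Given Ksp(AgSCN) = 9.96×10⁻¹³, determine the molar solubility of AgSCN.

9.98×10⁻⁷ M

AgSCN(s) ⇌ Ag⁺(aq) + SCN⁻(aq)
Call the molar solubility s, so that [Ag⁺] = s and [SCN⁻] = s.
Ksp = [Ag⁺][SCN⁻] = s · s = s^2
s^2 = 9.96×10⁻¹³
s = (9.96×10⁻¹³)^(1/2) = 9.98×10⁻⁷ mol/L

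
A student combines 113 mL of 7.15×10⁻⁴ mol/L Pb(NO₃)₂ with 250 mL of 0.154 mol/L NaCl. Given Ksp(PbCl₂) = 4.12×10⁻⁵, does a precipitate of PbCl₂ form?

After mixing, V = 113 mL + 250 mL = 363 mL.
[Pb²⁺] = (7.15×10⁻⁴)(113)/363 = 2.23×10⁻⁴ mol/L
[Cl⁻] = (0.154)(250)/363 = 0.106 mol/L
Q = [Pb²⁺][Cl⁻]^2 = 2.50×10⁻⁶
Q < Ksp (2.50×10⁻⁶ vs 4.12×10⁻⁵); the solution remains unsaturated and no precipitate forms.

No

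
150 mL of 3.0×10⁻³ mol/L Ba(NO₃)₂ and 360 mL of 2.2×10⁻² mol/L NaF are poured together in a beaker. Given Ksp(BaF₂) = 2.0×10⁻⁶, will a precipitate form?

No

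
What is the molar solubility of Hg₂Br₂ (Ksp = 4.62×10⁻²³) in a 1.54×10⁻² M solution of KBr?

1.95×10⁻¹⁹ M

Hg₂Br₂(s) ⇌ Hg₂²⁺(aq) + 2 Br⁻(aq)
The solution already contains Br⁻ at 1.54×10⁻² M. Let s be the molar solubility of Hg₂Br₂.
[Br⁻] ≈ 1.54×10⁻² M (common ion dominates); [Hg₂²⁺] = s.
Ksp = [Hg₂²⁺][Br⁻]^2 = s(1.54×10⁻²)^2
s = 4.62×10⁻²³ / (1.54×10⁻²)^2 = 1.95×10⁻¹⁹
s = 1.95×10⁻¹⁹ M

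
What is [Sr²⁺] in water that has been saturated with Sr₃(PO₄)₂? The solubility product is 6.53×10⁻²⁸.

4.30×10⁻⁶ M

Sr₃(PO₄)₂(s) ⇌ 3 Sr²⁺(aq) + 2 PO₄³⁻(aq)
For each mole of Sr₃(PO₄)₂ that dissolves per liter, [Sr²⁺] = 3s and [PO₄³⁻] = 2s; let s denote this solubility.
Ksp = [Sr²⁺]^3[PO₄³⁻]^2 = (3s)^3 · (2s)^2 = 108s^5 = 6.53×10⁻²⁸
s = 1.43×10⁻⁶ mol/L
[Sr²⁺] = 3s = 4.30×10⁻⁶ mol/L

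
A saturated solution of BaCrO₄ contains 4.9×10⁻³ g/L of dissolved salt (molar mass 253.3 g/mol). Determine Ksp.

Molar solubility s = (4.9×10⁻³ g/L) / (253.3 g/mol) = 1.934×10⁻⁵ mol/L
BaCrO₄(s) ⇌ Ba²⁺(aq) + CrO₄²⁻(aq)
Call the molar solubility s, so that [Ba²⁺] = s and [CrO₄²⁻] = s.
Ksp = [Ba²⁺][CrO₄²⁻] = s · s = s^2
Ksp = (1.934×10⁻⁵)^2 = 3.7×10⁻¹⁰

Ksp = 3.7×10⁻¹⁰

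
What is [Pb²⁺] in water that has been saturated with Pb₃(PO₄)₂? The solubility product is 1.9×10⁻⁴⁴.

2.1×10⁻⁹ M

Pb₃(PO₄)₂(s) ⇌ 3 Pb²⁺(aq) + 2 PO₄³⁻(aq)
If s mol/L of Pb₃(PO₄)₂ dissolves, [Pb²⁺] = 3s and [PO₄³⁻] = 2s.
Ksp = [Pb²⁺]^3[PO₄³⁻]^2 = (3s)^3 · (2s)^2 = 108s^5 = 1.9×10⁻⁴⁴
s = 7.1×10⁻¹⁰ mol L⁻¹
[Pb²⁺] = 3s = 2.1×10⁻⁹ mol L⁻¹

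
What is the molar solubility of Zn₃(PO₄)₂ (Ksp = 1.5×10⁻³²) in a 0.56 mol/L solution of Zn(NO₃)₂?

Zn₃(PO₄)₂(s) ⇌ 3 Zn²⁺(aq) + 2 PO₄³⁻(aq)
Let s be the solubility of Zn₃(PO₄)₂ here. The common ion gives [Zn²⁺] ≈ 0.56 mol/L, and [PO₄³⁻] = 2s.
Ksp = [Zn²⁺]^3[PO₄³⁻]^2 = (0.56)^3(2s)^2
(2s)^2 = 1.5×10⁻³² / (0.56)^3 = 8.5×10⁻³²
s = 1.5×10⁻¹⁶ mol/L

1.5×10⁻¹⁶ M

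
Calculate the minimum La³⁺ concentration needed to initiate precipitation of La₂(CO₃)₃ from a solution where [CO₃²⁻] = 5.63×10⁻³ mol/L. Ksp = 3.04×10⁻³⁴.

4.13×10⁻¹⁴ M

A salt starts to precipitate once the ion product Q reaches its Ksp.
La₂(CO₃)₃(s) ⇌ 2 La³⁺(aq) + 3 CO₃²⁻(aq)
Ksp = [La³⁺]^2[CO₃²⁻]^3 = [La³⁺]^2(5.63×10⁻³)^3
[La³⁺]^2 = 3.04×10⁻³⁴ / (5.63×10⁻³)^3 = 1.70×10⁻²⁷
[La³⁺] = 4.13×10⁻¹⁴ mol/L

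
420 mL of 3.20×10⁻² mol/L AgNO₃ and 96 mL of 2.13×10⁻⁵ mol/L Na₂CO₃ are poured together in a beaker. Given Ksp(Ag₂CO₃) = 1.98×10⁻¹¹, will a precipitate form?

Yes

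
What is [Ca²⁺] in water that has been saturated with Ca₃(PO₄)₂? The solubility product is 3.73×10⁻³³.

Ca₃(PO₄)₂(s) ⇌ 3 Ca²⁺(aq) + 2 PO₄³⁻(aq)
For each mole of Ca₃(PO₄)₂ that dissolves per liter, [Ca²⁺] = 3s and [PO₄³⁻] = 2s; let s denote this solubility.
Ksp = [Ca²⁺]^3[PO₄³⁻]^2 = (3s)^3 · (2s)^2 = 108s^5 = 3.73×10⁻³³
s = 1.28×10⁻⁷ mol/L
[Ca²⁺] = 3s = 3.84×10⁻⁷ mol/L

3.84×10⁻⁷ M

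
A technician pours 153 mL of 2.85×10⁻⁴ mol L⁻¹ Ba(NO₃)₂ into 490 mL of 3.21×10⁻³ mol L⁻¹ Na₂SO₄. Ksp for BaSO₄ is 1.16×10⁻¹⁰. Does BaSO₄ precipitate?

The combined volume is 643 mL.
[Ba²⁺] = (2.85×10⁻⁴)(153)/643 = 6.78×10⁻⁵ mol L⁻¹
[SO₄²⁻] = (3.21×10⁻³)(490)/643 = 2.45×10⁻³ mol L⁻¹
Q = [Ba²⁺][SO₄²⁻] = 1.66×10⁻⁷
Since Q (1.66×10⁻⁷) exceeds Ksp (1.16×10⁻¹⁰), BaSO₄ will precipitate.

Yes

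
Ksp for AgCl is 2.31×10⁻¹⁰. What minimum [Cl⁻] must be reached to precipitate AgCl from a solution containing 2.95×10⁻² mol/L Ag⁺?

7.83×10⁻⁹ M

The threshold for precipitation is Q = Ksp.
AgCl(s) ⇌ Ag⁺(aq) + Cl⁻(aq)
Ksp = [Ag⁺][Cl⁻] = [Cl⁻](2.95×10⁻²)
[Cl⁻] = 2.31×10⁻¹⁰ / (2.95×10⁻²) = 7.83×10⁻⁹
[Cl⁻] = 7.83×10⁻⁹ mol/L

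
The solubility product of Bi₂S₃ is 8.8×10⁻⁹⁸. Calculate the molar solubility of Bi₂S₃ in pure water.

1.5×10⁻²⁰ M

Bi₂S₃(s) ⇌ 2 Bi³⁺(aq) + 3 S²⁻(aq)
Let s be the molar solubility. Then [Bi³⁺] = 2s and [S²⁻] = 3s.
Ksp = [Bi³⁺]^2[S²⁻]^3 = (2s)^2 · (3s)^3 = 108s^5
108s^5 = 8.8×10⁻⁹⁸  ⇒  s^5 = 8.1×10⁻¹⁰⁰
Taking the 5th root, s = 1.5×10⁻²⁰ M.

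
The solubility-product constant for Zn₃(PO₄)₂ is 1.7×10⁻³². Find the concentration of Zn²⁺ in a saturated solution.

Zn₃(PO₄)₂(s) ⇌ 3 Zn²⁺(aq) + 2 PO₄³⁻(aq)
For each mole of Zn₃(PO₄)₂ that dissolves per liter, [Zn²⁺] = 3s and [PO₄³⁻] = 2s; let s denote this solubility.
Ksp = [Zn²⁺]^3[PO₄³⁻]^2 = (3s)^3 · (2s)^2 = 108s^5 = 1.7×10⁻³²
s = 1.7×10⁻⁷ mol L⁻¹
[Zn²⁺] = 3s = 5.2×10⁻⁷ mol L⁻¹

5.2×10⁻⁷ M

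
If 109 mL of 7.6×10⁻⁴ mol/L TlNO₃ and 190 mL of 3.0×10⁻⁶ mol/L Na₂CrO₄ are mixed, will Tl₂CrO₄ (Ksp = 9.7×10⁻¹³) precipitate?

The combined volume is 299 mL.
[Tl⁺] = (7.6×10⁻⁴)(109)/299 = 2.8×10⁻⁴ mol/L
[CrO₄²⁻] = (3.0×10⁻⁶)(190)/299 = 1.9×10⁻⁶ mol/L
Q = [Tl⁺]^2[CrO₄²⁻] = 1.5×10⁻¹³
Q = 1.5×10⁻¹³ < Ksp = 9.7×10⁻¹³, so the solution is unsaturated and no precipitate forms.

No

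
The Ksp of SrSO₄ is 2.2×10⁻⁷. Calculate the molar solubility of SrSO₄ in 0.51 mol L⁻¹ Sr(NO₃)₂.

4.3×10⁻⁷ M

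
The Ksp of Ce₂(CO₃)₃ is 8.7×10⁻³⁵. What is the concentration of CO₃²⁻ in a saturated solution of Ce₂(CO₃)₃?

1.8×10⁻⁷ M

Ce₂(CO₃)₃(s) ⇌ 2 Ce³⁺(aq) + 3 CO₃²⁻(aq)
Let s be the molar solubility. Then [Ce³⁺] = 2s and [CO₃²⁻] = 3s.
Ksp = [Ce³⁺]^2[CO₃²⁻]^3 = (2s)^2 · (3s)^3 = 108s^5 = 8.7×10⁻³⁵
s = 6.0×10⁻⁸ mol/L
[CO₃²⁻] = 3s = 1.8×10⁻⁷ mol/L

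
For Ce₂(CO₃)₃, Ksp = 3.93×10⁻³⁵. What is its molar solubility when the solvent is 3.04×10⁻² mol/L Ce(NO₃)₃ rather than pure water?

Ce₂(CO₃)₃(s) ⇌ 2 Ce³⁺(aq) + 3 CO₃²⁻(aq)
The solution already contains Ce³⁺ at 3.04×10⁻² mol/L. Let s be the molar solubility of Ce₂(CO₃)₃.
[Ce³⁺] ≈ 3.04×10⁻² mol/L (common ion dominates); [CO₃²⁻] = 3s.
Ksp = [Ce³⁺]^2[CO₃²⁻]^3 = (3.04×10⁻²)^2(3s)^3
(3s)^3 = 3.93×10⁻³⁵ / (3.04×10⁻²)^2 = 4.25×10⁻³²
s = 1.16×10⁻¹¹ mol/L

1.16×10⁻¹¹ M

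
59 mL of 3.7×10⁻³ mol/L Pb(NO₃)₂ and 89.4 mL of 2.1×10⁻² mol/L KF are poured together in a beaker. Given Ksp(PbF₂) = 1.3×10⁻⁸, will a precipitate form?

The combined volume is 148.4 mL.
[Pb²⁺] = (3.7×10⁻³)(59)/148.4 = 1.5×10⁻³ mol/L
[F⁻] = (2.1×10⁻²)(89.4)/148.4 = 1.3×10⁻² mol/L
Q = [Pb²⁺][F⁻]^2 = 2.4×10⁻⁷
Because Q > Ksp (2.4×10⁻⁷ vs 1.3×10⁻⁸), a precipitate of PbF₂ forms.

Yes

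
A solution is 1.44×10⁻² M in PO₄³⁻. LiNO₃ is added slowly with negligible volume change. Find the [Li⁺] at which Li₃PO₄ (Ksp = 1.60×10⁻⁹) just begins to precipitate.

Each salt precipitates once Q = Ksp for that salt.
Li₃PO₄(s) ⇌ 3 Li⁺(aq) + PO₄³⁻(aq)
Ksp = [Li⁺]^3[PO₄³⁻] = [Li⁺]^3(1.44×10⁻²)
[Li⁺]^3 = 1.60×10⁻⁹ / (1.44×10⁻²) = 1.11×10⁻⁷
[Li⁺] = 4.81×10⁻³ M

4.81×10⁻³ M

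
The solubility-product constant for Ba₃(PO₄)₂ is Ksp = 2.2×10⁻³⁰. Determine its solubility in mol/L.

Ba₃(PO₄)₂(s) ⇌ 3 Ba²⁺(aq) + 2 PO₄³⁻(aq)
With molar solubility s: [Ba²⁺] = 3s, [PO₄³⁻] = 2s.
Ksp = [Ba²⁺]^3[PO₄³⁻]^2 = (3s)^3 · (2s)^2 = 108s^5
108s^5 = 2.2×10⁻³⁰  ⇒  s^5 = 2.0×10⁻³²
s = (2.0×10⁻³²)^(1/5) = 4.6×10⁻⁷ M

4.6×10⁻⁷ M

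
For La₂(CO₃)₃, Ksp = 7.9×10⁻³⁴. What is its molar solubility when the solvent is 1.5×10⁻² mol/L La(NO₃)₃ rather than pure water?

5.1×10⁻¹¹ M

La₂(CO₃)₃(s) ⇌ 2 La³⁺(aq) + 3 CO₃²⁻(aq)
Let s be the solubility of La₂(CO₃)₃ here. The common ion gives [La³⁺] ≈ 1.5×10⁻² mol/L, and [CO₃²⁻] = 3s.
Ksp = [La³⁺]^2[CO₃²⁻]^3 = (1.5×10⁻²)^2(3s)^3
(3s)^3 = 7.9×10⁻³⁴ / (1.5×10⁻²)^2 = 3.5×10⁻³⁰
s = 5.1×10⁻¹¹ mol/L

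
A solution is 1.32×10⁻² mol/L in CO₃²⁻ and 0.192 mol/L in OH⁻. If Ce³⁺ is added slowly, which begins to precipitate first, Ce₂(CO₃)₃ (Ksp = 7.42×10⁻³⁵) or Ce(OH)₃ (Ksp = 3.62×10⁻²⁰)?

The threshold for precipitation is Q = Ksp.
For Ce₂(CO₃)₃: [Ce³⁺] = (Ksp/[CO₃²⁻]^3)^(1/2) = 5.68×10⁻¹⁵ mol/L
For Ce(OH)₃: [Ce³⁺] = (Ksp/[OH⁻]^3) = 5.11×10⁻¹⁸ mol/L
Ce(OH)₃ requires the lower [Ce³⁺], so it precipitates first.

Ce(OH)₃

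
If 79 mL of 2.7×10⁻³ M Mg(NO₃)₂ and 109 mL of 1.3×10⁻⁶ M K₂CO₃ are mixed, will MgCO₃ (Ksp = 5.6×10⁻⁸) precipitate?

No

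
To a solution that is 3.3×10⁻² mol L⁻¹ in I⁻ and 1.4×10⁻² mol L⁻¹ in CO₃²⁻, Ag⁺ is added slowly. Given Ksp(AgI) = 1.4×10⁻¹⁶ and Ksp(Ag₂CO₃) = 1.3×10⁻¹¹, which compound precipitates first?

AgI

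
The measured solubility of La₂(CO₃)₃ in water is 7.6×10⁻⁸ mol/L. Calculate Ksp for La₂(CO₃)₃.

La₂(CO₃)₃(s) ⇌ 2 La³⁺(aq) + 3 CO₃²⁻(aq)
Let s be the molar solubility. Then [La³⁺] = 2s and [CO₃²⁻] = 3s.
Ksp = [La³⁺]^2[CO₃²⁻]^3 = (2s)^2 · (3s)^3 = 108s^5
Ksp = 108 × (7.6×10⁻⁸)^5 = 2.7×10⁻³⁴

Ksp = 2.7×10⁻³⁴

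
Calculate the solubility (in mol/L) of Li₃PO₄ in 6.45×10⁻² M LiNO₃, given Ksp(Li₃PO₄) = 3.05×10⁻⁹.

1.14×10⁻⁵ M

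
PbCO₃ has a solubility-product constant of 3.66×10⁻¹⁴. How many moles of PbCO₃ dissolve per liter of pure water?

PbCO₃(s) ⇌ Pb²⁺(aq) + CO₃²⁻(aq)
If s mol/L of PbCO₃ dissolves, [Pb²⁺] = s and [CO₃²⁻] = s.
Ksp = [Pb²⁺][CO₃²⁻] = s · s = s^2
s^2 = 3.66×10⁻¹⁴
Taking the 2nd root, s = 1.91×10⁻⁷ M.

1.91×10⁻⁷ M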